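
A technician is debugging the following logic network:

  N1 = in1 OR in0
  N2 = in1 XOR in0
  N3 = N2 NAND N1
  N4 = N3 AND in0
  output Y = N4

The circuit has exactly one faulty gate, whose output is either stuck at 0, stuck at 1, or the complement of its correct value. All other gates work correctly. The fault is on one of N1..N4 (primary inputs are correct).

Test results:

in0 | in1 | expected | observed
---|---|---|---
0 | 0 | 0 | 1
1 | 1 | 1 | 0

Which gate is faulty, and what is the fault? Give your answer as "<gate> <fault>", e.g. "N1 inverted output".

N4 inverted output

Fault-free values for test 1 (in0=0, in1=0): N1=0, N2=0, N3=1, N4=0, giving Y=0. Observed 1.
Test 1: faults giving observed 1 are {N4 stuck-at-1, N4 inverted output}.
Test 2 (in0=1, in1=1): fault-free N1=1, N2=0, N3=1, N4=1 → 1; observed 0. Eliminates N4 stuck-at-1.
Only N4 inverted output is consistent with every test.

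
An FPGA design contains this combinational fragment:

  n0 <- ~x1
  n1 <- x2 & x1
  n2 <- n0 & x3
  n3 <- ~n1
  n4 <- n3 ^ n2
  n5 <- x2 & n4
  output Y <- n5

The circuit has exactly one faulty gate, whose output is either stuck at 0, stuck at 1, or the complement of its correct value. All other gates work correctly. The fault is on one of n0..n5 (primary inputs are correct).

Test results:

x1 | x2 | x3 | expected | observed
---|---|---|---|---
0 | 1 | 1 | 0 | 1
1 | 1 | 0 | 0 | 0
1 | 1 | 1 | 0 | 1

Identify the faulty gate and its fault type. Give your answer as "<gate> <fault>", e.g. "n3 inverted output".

n0 inverted output

Fault-free values for test 1 (x1=0, x2=1, x3=1): n0=1, n1=0, n2=1, n3=1, n4=0, n5=0, giving Y=0. Observed 1.
Test 1: faults giving observed 1 are {n0 stuck-at-0, n0 inverted output, n1 stuck-at-1, n1 inverted output, n2 stuck-at-0, n2 inverted output, n3 stuck-at-0, n3 inverted output, n4 stuck-at-1, n4 inverted output, n5 stuck-at-1, n5 inverted output}.
Test 2 (x1=1, x2=1, x3=0): fault-free n0=0, n1=1, n2=0, n3=0, n4=0, n5=0 → 0; observed 0. Eliminates n1 inverted output, n2 inverted output, n3 inverted output, n4 stuck-at-1, n4 inverted output, n5 stuck-at-1, n5 inverted output.
Test 3 (x1=1, x2=1, x3=1): fault-free n0=0, n1=1, n2=0, n3=0, n4=0, n5=0 → 0; observed 1. Eliminates n0 stuck-at-0, n1 stuck-at-1, n2 stuck-at-0, n3 stuck-at-0.
Only n0 inverted output is consistent with every test.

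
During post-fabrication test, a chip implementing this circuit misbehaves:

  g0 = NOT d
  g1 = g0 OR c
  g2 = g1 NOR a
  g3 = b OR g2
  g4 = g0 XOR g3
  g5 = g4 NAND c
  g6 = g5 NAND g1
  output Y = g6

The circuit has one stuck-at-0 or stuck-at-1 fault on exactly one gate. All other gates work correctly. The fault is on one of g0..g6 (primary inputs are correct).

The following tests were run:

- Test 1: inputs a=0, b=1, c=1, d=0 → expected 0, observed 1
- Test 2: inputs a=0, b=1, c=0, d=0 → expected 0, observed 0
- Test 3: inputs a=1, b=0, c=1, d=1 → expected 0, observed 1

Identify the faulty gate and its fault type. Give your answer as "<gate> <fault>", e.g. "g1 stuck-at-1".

Fault-free values for test 1 (a=0, b=1, c=1, d=0): g0=1, g1=1, g2=0, g3=1, g4=0, g5=1, g6=0, giving Y=0. Observed 1.
Test 1: faults giving observed 1 are {g0 stuck-at-0, g1 stuck-at-0, g3 stuck-at-0, g4 stuck-at-1, g5 stuck-at-0, g6 stuck-at-1}.
Test 2 (a=0, b=1, c=0, d=0): fault-free g0=1, g1=1, g2=0, g3=1, g4=0, g5=1, g6=0 → 0; observed 0. Eliminates g0 stuck-at-0, g1 stuck-at-0, g5 stuck-at-0, g6 stuck-at-1.
Test 3 (a=1, b=0, c=1, d=1): fault-free g0=0, g1=1, g2=0, g3=0, g4=0, g5=1, g6=0 → 0; observed 1. Eliminates g3 stuck-at-0.
Only g4 stuck-at-1 is consistent with every test.

g4 stuck-at-1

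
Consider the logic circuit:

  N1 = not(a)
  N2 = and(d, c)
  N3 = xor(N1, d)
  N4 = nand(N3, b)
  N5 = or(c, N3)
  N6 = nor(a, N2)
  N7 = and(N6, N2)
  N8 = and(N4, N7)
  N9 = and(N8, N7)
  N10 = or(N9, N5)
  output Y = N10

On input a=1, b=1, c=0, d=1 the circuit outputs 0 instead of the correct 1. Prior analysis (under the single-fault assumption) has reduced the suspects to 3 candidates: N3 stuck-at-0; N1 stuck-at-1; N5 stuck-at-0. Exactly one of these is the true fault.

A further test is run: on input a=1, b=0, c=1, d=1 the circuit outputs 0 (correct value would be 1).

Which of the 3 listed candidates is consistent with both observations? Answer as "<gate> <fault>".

N5 stuck-at-0

Evaluate each candidate on input a=1, b=0, c=1, d=1:
  N3 stuck-at-0: N1=0, N2=1, N3=0 [stuck-at-0], N4=1, N5=1, N6=0, N7=0, N8=0, N9=0, N10=1 → 1 — eliminated
  N1 stuck-at-1: N1=1 [stuck-at-1], N2=1, N3=0, N4=1, N5=1, N6=0, N7=0, N8=0, N9=0, N10=1 → 1 — eliminated
  N5 stuck-at-0: N1=0, N2=1, N3=1, N4=1, N5=0 [stuck-at-0], N6=0, N7=0, N8=0, N9=0, N10=0 → 0 — matches
Only N5 stuck-at-0 reproduces the observed 0.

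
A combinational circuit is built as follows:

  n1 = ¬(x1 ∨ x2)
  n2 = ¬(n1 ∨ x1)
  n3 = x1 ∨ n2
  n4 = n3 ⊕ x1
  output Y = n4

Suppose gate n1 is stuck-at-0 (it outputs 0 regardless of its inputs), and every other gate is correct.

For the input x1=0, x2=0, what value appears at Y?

1

Propagate with n1 forced: n1=0 [stuck-at-0], n2=1, n3=1, n4=1.
So Y = 1. (Without the fault it would be 0.)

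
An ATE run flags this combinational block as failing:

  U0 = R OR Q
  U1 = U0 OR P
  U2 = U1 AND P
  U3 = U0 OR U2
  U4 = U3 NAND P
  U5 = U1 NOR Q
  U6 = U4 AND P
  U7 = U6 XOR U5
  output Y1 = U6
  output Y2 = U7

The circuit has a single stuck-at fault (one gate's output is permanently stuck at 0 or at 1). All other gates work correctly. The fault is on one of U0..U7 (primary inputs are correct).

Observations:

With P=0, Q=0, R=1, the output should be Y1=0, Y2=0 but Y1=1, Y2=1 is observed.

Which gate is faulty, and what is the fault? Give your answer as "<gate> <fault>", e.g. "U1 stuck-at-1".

Fault-free values for test 1 (P=0, Q=0, R=1): U0=1, U1=1, U2=0, U3=1, U4=1, U5=0, U6=0, U7=0, giving Y1=0, Y2=0. Observed Y1=1, Y2=1.
Test 1: faults giving observed Y1=1, Y2=1 are {U6 stuck-at-1}.
Only U6 stuck-at-1 is consistent with every test.

U6 stuck-at-1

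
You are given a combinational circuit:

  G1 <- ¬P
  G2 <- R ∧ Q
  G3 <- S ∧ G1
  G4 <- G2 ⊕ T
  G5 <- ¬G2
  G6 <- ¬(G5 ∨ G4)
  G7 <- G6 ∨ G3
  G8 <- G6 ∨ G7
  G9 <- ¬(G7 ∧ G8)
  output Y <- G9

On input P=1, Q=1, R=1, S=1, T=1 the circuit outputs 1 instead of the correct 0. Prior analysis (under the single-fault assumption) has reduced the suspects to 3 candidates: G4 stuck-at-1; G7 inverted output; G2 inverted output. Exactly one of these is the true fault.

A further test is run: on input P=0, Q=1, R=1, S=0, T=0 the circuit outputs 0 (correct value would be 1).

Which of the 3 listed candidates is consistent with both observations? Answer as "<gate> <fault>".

G7 inverted output

Evaluate each candidate on input P=0, Q=1, R=1, S=0, T=0:
  G4 stuck-at-1: G1=1, G2=1, G3=0, G4=1 [stuck-at-1], G5=0, G6=0, G7=0, G8=0, G9=1 → 1 — eliminated
  G7 inverted output: G1=1, G2=1, G3=0, G4=1, G5=0, G6=0, G7=1 [inverted output], G8=1, G9=0 → 0 — matches
  G2 inverted output: G1=1, G2=0 [inverted output], G3=0, G4=0, G5=1, G6=0, G7=0, G8=0, G9=1 → 1 — eliminated
Only G7 inverted output reproduces the observed 0.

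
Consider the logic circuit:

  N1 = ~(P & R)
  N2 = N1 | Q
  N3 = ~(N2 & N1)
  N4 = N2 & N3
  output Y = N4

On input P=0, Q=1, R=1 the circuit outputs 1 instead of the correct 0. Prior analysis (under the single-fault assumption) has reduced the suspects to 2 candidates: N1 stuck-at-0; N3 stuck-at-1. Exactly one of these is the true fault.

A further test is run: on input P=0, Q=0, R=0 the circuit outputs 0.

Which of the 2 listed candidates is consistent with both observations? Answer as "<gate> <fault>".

N1 stuck-at-0

Evaluate each candidate on input P=0, Q=0, R=0:
  N1 stuck-at-0: N1=0 [stuck-at-0], N2=0, N3=1, N4=0 → 0 — matches
  N3 stuck-at-1: N1=1, N2=1, N3=1 [stuck-at-1], N4=1 → 1 — eliminated
Only N1 stuck-at-0 reproduces the observed 0.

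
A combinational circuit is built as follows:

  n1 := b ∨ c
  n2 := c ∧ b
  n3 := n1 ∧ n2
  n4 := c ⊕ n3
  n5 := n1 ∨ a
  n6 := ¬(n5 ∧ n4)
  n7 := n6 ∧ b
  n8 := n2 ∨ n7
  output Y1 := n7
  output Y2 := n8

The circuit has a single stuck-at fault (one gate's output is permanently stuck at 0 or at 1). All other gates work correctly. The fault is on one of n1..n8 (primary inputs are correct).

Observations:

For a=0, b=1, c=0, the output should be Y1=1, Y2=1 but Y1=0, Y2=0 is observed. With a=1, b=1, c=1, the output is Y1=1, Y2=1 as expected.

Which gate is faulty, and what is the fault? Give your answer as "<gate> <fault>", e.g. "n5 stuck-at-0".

n3 stuck-at-1

Fault-free values for test 1 (a=0, b=1, c=0): n1=1, n2=0, n3=0, n4=0, n5=1, n6=1, n7=1, n8=1, giving Y1=1, Y2=1. Observed Y1=0, Y2=0.
Test 1: faults giving observed Y1=0, Y2=0 are {n3 stuck-at-1, n4 stuck-at-1, n6 stuck-at-0, n7 stuck-at-0}.
Test 2 (a=1, b=1, c=1): fault-free n1=1, n2=1, n3=1, n4=0, n5=1, n6=1, n7=1, n8=1 → Y1=1, Y2=1; observed Y1=1, Y2=1. Eliminates n4 stuck-at-1, n6 stuck-at-0, n7 stuck-at-0.
Only n3 stuck-at-1 is consistent with every test.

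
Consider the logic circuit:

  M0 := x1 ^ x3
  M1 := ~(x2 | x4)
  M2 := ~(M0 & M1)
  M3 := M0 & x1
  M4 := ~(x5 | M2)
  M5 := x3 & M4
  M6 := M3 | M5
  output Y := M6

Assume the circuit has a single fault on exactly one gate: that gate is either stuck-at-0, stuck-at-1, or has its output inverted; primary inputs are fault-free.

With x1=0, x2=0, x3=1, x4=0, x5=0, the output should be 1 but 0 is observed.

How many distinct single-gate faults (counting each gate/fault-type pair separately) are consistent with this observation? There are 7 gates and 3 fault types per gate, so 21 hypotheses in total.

Fault-free: M0=1, M1=1, M2=0, M3=0, M4=1, M5=1, M6=1 → 1. Observed 0.
  M0: stuck-at-0, inverted output ✓; others ✗
  M1: stuck-at-0, inverted output ✓; others ✗
  M2: stuck-at-1, inverted output ✓; others ✗
  M3: none of the 3 fault types match ✗
  M4: stuck-at-0, inverted output ✓; others ✗
  M5: stuck-at-0, inverted output ✓; others ✗
  M6: stuck-at-0, inverted output ✓; others ✗
Consistent faults: {M0 stuck-at-0, M0 inverted output, M1 stuck-at-0, M1 inverted output, M2 stuck-at-1, M2 inverted output, M4 stuck-at-0, M4 inverted output, M5 stuck-at-0, M5 inverted output, M6 stuck-at-0, M6 inverted output} — 12 in all.

12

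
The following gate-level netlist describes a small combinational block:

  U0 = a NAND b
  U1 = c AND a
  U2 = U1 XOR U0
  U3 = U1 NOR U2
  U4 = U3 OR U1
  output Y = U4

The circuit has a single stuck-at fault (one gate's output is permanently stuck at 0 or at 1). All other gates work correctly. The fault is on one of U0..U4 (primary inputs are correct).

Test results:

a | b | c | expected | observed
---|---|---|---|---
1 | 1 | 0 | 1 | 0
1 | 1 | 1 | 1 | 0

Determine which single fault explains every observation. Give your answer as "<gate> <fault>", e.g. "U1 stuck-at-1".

Fault-free values for test 1 (a=1, b=1, c=0): U0=0, U1=0, U2=0, U3=1, U4=1, giving Y=1. Observed 0.
Test 1: faults giving observed 0 are {U0 stuck-at-1, U2 stuck-at-1, U3 stuck-at-0, U4 stuck-at-0}.
Test 2 (a=1, b=1, c=1): fault-free U0=0, U1=1, U2=1, U3=0, U4=1 → 1; observed 0. Eliminates U0 stuck-at-1, U2 stuck-at-1, U3 stuck-at-0.
Only U4 stuck-at-0 is consistent with every test.

U4 stuck-at-0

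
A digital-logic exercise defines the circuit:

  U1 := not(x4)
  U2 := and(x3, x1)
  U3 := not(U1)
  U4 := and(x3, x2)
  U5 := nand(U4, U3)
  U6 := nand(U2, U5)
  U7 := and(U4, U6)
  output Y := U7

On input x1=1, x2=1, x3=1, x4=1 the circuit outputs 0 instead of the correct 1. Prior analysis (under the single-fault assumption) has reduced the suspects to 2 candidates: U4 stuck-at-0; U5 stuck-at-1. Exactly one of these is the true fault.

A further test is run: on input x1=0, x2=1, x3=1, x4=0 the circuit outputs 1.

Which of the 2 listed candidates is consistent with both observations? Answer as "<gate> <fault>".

Evaluate each candidate on input x1=0, x2=1, x3=1, x4=0:
  U4 stuck-at-0: U1=1, U2=0, U3=0, U4=0 [stuck-at-0], U5=1, U6=1, U7=0 → 0 — eliminated
  U5 stuck-at-1: U1=1, U2=0, U3=0, U4=1, U5=1 [stuck-at-1], U6=1, U7=1 → 1 — matches
Only U5 stuck-at-1 reproduces the observed 1.

U5 stuck-at-1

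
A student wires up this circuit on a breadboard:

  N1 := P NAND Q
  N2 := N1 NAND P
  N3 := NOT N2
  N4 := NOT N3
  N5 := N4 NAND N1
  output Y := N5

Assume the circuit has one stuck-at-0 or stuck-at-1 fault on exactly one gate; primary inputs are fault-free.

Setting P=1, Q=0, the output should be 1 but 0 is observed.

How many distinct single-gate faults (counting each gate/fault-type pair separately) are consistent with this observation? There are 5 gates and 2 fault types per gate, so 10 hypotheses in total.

Fault-free: N1=1, N2=0, N3=1, N4=0, N5=1 → 1. Observed 0.
  N1 stuck-at-0: output 1 ✗
  N1 stuck-at-1: output 1 ✗
  N2 stuck-at-0: output 1 ✗
  N2 stuck-at-1: output 0 ✓
  N3 stuck-at-0: output 0 ✓
  N3 stuck-at-1: output 1 ✗
  N4 stuck-at-0: output 1 ✗
  N4 stuck-at-1: output 0 ✓
  N5 stuck-at-0: output 0 ✓
  N5 stuck-at-1: output 1 ✗
Consistent faults: {N2 stuck-at-1, N3 stuck-at-0, N4 stuck-at-1, N5 stuck-at-0} — 4 in all.

4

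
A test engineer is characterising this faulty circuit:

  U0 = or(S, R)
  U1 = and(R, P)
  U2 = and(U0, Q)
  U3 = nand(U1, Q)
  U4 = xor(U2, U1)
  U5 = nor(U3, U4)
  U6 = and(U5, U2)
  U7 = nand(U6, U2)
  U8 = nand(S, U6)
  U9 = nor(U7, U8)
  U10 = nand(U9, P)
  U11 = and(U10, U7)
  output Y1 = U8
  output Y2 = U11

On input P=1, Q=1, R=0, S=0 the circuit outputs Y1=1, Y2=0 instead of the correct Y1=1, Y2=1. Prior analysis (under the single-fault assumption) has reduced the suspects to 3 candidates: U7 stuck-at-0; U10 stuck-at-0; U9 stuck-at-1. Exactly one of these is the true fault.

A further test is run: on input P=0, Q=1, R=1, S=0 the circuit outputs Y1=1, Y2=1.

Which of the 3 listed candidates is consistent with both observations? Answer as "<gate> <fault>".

U9 stuck-at-1

Evaluate each candidate on input P=0, Q=1, R=1, S=0:
  U7 stuck-at-0: U0=1, U1=0, U2=1, U3=1, U4=1, U5=0, U6=0, U7=0 [stuck-at-0], U8=1, U9=0, U10=1, U11=0 → Y1=1, Y2=0 — eliminated
  U10 stuck-at-0: U0=1, U1=0, U2=1, U3=1, U4=1, U5=0, U6=0, U7=1, U8=1, U9=0, U10=0 [stuck-at-0], U11=0 → Y1=1, Y2=0 — eliminated
  U9 stuck-at-1: U0=1, U1=0, U2=1, U3=1, U4=1, U5=0, U6=0, U7=1, U8=1, U9=1 [stuck-at-1], U10=1, U11=1 → Y1=1, Y2=1 — matches
Only U9 stuck-at-1 reproduces the observed Y1=1, Y2=1.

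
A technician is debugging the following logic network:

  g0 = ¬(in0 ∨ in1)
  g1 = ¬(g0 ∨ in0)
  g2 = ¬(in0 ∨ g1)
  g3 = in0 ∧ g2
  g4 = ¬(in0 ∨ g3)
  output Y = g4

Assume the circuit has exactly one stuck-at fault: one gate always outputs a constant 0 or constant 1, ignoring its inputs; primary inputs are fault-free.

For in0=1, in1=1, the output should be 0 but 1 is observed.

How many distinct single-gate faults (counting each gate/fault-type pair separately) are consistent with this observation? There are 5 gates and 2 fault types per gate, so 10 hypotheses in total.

1

Fault-free: g0=0, g1=0, g2=0, g3=0, g4=0 → 0. Observed 1.
  g0 stuck-at-0: output 0 ✗
  g0 stuck-at-1: output 0 ✗
  g1 stuck-at-0: output 0 ✗
  g1 stuck-at-1: output 0 ✗
  g2 stuck-at-0: output 0 ✗
  g2 stuck-at-1: output 0 ✗
  g3 stuck-at-0: output 0 ✗
  g3 stuck-at-1: output 0 ✗
  g4 stuck-at-0: output 0 ✗
  g4 stuck-at-1: output 1 ✓
Consistent faults: {g4 stuck-at-1} — 1 in all.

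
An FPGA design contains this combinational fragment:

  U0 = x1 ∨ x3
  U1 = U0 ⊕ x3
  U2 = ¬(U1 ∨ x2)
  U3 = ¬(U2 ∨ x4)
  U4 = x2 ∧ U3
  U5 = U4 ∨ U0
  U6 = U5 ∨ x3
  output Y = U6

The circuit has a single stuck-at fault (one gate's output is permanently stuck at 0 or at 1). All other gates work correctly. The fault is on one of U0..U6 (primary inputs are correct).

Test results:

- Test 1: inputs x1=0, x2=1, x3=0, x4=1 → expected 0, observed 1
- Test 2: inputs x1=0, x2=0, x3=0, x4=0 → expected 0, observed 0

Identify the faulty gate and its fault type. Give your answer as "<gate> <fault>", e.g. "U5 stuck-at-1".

Fault-free values for test 1 (x1=0, x2=1, x3=0, x4=1): U0=0, U1=0, U2=0, U3=0, U4=0, U5=0, U6=0, giving Y=0. Observed 1.
Test 1: faults giving observed 1 are {U0 stuck-at-1, U3 stuck-at-1, U4 stuck-at-1, U5 stuck-at-1, U6 stuck-at-1}.
Test 2 (x1=0, x2=0, x3=0, x4=0): fault-free U0=0, U1=0, U2=1, U3=0, U4=0, U5=0, U6=0 → 0; observed 0. Eliminates U0 stuck-at-1, U4 stuck-at-1, U5 stuck-at-1, U6 stuck-at-1.
Only U3 stuck-at-1 is consistent with every test.

U3 stuck-at-1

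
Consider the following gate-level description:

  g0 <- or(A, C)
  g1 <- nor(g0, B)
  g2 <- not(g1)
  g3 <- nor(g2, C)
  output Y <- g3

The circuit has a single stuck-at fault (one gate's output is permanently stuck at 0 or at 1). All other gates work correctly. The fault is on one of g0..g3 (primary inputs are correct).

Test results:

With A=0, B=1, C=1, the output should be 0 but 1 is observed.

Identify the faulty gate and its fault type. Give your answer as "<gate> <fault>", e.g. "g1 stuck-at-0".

g3 stuck-at-1

Fault-free values for test 1 (A=0, B=1, C=1): g0=1, g1=0, g2=1, g3=0, giving Y=0. Observed 1.
Test 1: faults giving observed 1 are {g3 stuck-at-1}.
Only g3 stuck-at-1 is consistent with every test.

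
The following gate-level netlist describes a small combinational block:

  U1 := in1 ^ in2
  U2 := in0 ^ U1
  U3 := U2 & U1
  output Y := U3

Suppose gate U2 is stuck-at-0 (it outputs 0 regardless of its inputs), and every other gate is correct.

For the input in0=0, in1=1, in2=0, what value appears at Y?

0

Propagate with U2 forced: U1=1, U2=0 [stuck-at-0], U3=0.
So Y = 0. (Without the fault it would be 1.)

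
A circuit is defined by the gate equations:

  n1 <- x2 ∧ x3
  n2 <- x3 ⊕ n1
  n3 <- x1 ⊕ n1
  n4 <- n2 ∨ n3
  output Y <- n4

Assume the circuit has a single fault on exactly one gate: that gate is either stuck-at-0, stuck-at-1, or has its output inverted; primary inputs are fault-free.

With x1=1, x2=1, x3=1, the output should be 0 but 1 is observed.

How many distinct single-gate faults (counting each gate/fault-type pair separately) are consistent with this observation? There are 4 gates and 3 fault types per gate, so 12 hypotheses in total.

Fault-free: n1=1, n2=0, n3=0, n4=0 → 0. Observed 1.
  n1 stuck-at-0: output 1 ✓
  n1 stuck-at-1: output 0 ✗
  n1 inverted output: output 1 ✓
  n2 stuck-at-0: output 0 ✗
  n2 stuck-at-1: output 1 ✓
  n2 inverted output: output 1 ✓
  n3 stuck-at-0: output 0 ✗
  n3 stuck-at-1: output 1 ✓
  n3 inverted output: output 1 ✓
  n4 stuck-at-0: output 0 ✗
  n4 stuck-at-1: output 1 ✓
  n4 inverted output: output 1 ✓
Consistent faults: {n1 stuck-at-0, n1 inverted output, n2 stuck-at-1, n2 inverted output, n3 stuck-at-1, n3 inverted output, n4 stuck-at-1, n4 inverted output} — 8 in all.

8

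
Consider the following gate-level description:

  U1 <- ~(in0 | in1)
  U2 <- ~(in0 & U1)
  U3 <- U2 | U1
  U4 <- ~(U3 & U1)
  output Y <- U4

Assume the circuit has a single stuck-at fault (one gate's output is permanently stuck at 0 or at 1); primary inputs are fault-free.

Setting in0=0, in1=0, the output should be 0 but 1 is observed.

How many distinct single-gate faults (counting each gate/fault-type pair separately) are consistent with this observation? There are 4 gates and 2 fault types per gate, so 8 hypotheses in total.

Fault-free: U1=1, U2=1, U3=1, U4=0 → 0. Observed 1.
  U1 stuck-at-0: output 1 ✓
  U1 stuck-at-1: output 0 ✗
  U2 stuck-at-0: output 0 ✗
  U2 stuck-at-1: output 0 ✗
  U3 stuck-at-0: output 1 ✓
  U3 stuck-at-1: output 0 ✗
  U4 stuck-at-0: output 0 ✗
  U4 stuck-at-1: output 1 ✓
Consistent faults: {U1 stuck-at-0, U3 stuck-at-0, U4 stuck-at-1} — 3 in all.

3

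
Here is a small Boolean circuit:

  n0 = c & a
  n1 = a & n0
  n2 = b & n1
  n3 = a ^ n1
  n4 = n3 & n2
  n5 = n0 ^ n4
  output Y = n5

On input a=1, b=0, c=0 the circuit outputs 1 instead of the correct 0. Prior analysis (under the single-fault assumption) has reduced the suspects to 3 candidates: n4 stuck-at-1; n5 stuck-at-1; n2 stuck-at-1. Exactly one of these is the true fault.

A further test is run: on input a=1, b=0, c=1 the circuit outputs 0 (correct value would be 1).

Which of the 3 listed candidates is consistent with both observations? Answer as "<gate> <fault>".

Evaluate each candidate on input a=1, b=0, c=1:
  n4 stuck-at-1: n0=1, n1=1, n2=0, n3=0, n4=1 [stuck-at-1], n5=0 → 0 — matches
  n5 stuck-at-1: n0=1, n1=1, n2=0, n3=0, n4=0, n5=1 [stuck-at-1] → 1 — eliminated
  n2 stuck-at-1: n0=1, n1=1, n2=1 [stuck-at-1], n3=0, n4=0, n5=1 → 1 — eliminated
Only n4 stuck-at-1 reproduces the observed 0.

n4 stuck-at-1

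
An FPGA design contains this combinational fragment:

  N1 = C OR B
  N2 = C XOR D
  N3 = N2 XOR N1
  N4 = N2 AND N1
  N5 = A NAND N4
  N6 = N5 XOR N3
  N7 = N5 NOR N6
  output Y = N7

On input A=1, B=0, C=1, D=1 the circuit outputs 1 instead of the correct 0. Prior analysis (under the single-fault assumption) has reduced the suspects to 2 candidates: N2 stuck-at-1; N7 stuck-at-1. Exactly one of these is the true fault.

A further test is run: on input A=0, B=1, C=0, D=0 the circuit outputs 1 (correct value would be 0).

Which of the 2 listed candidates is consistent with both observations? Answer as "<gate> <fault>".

Evaluate each candidate on input A=0, B=1, C=0, D=0:
  N2 stuck-at-1: N1=1, N2=1 [stuck-at-1], N3=0, N4=1, N5=1, N6=1, N7=0 → 0 — eliminated
  N7 stuck-at-1: N1=1, N2=0, N3=1, N4=0, N5=1, N6=0, N7=1 [stuck-at-1] → 1 — matches
Only N7 stuck-at-1 reproduces the observed 1.

N7 stuck-at-1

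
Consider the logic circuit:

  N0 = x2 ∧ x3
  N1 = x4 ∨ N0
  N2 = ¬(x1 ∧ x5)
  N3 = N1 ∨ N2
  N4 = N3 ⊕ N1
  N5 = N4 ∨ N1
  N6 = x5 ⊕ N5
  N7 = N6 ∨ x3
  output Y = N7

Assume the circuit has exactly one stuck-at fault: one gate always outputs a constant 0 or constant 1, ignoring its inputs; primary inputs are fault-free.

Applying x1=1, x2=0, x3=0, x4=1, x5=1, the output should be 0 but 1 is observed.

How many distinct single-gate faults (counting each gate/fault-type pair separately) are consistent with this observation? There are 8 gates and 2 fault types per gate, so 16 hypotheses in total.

4

Fault-free: N0=0, N1=1, N2=0, N3=1, N4=0, N5=1, N6=0, N7=0 → 0. Observed 1.
  N0: none of the 2 fault types match ✗
  N1: stuck-at-0 ✓; others ✗
  N2: none of the 2 fault types match ✗
  N3: none of the 2 fault types match ✗
  N4: none of the 2 fault types match ✗
  N5: stuck-at-0 ✓; others ✗
  N6: stuck-at-1 ✓; others ✗
  N7: stuck-at-1 ✓; others ✗
Consistent faults: {N1 stuck-at-0, N5 stuck-at-0, N6 stuck-at-1, N7 stuck-at-1} — 4 in all.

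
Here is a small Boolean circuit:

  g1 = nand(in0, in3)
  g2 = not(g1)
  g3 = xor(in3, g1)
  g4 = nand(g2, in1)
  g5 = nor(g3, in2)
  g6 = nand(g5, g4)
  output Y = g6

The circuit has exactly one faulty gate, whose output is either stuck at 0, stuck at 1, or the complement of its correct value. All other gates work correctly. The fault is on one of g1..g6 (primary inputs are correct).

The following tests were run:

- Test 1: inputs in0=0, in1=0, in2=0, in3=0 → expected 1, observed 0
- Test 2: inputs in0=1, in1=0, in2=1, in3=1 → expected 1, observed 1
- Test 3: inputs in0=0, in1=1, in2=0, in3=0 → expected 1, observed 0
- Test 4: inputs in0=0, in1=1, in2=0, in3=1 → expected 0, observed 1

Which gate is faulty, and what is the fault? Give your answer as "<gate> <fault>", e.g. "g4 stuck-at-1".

Fault-free values for test 1 (in0=0, in1=0, in2=0, in3=0): g1=1, g2=0, g3=1, g4=1, g5=0, g6=1, giving Y=1. Observed 0.
Test 1: faults giving observed 0 are {g1 stuck-at-0, g1 inverted output, g3 stuck-at-0, g3 inverted output, g5 stuck-at-1, g5 inverted output, g6 stuck-at-0, g6 inverted output}.
Test 2 (in0=1, in1=0, in2=1, in3=1): fault-free g1=0, g2=1, g3=1, g4=1, g5=0, g6=1 → 1; observed 1. Eliminates g5 stuck-at-1, g5 inverted output, g6 stuck-at-0, g6 inverted output.
Test 3 (in0=0, in1=1, in2=0, in3=0): fault-free g1=1, g2=0, g3=1, g4=1, g5=0, g6=1 → 1; observed 0. Eliminates g1 stuck-at-0, g1 inverted output.
Test 4 (in0=0, in1=1, in2=0, in3=1): fault-free g1=1, g2=0, g3=0, g4=1, g5=1, g6=0 → 0; observed 1. Eliminates g3 stuck-at-0.
Only g3 inverted output is consistent with every test.

g3 inverted output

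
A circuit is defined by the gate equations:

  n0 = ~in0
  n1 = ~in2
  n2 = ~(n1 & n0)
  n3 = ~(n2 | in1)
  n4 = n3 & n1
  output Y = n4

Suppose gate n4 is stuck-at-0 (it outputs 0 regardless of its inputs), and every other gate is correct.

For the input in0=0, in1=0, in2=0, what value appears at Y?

Propagate with n4 forced: n0=1, n1=1, n2=0, n3=1, n4=0 [stuck-at-0].
So Y = 0. (Without the fault it would be 1.)

0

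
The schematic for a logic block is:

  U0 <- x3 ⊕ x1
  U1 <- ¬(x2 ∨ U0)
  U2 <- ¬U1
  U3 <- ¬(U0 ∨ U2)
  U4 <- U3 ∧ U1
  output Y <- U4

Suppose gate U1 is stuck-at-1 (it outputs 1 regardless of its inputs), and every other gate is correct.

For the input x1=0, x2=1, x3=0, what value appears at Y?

Propagate with U1 forced: U0=0, U1=1 [stuck-at-1], U2=0, U3=1, U4=1.
So Y = 1. (Without the fault it would be 0.)

1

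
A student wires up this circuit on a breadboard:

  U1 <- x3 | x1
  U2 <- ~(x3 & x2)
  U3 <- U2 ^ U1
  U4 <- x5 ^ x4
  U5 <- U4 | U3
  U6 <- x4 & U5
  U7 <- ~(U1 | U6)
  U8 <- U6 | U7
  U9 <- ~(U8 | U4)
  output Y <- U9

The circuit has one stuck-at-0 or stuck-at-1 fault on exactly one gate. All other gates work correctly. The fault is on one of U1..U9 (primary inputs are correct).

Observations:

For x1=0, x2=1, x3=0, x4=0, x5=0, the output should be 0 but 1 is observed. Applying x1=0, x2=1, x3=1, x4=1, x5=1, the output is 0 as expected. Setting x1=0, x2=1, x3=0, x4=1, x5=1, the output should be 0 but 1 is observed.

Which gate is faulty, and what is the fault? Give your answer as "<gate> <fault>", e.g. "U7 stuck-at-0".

U1 stuck-at-1

Fault-free values for test 1 (x1=0, x2=1, x3=0, x4=0, x5=0): U1=0, U2=1, U3=1, U4=0, U5=1, U6=0, U7=1, U8=1, U9=0, giving Y=0. Observed 1.
Test 1: faults giving observed 1 are {U1 stuck-at-1, U7 stuck-at-0, U8 stuck-at-0, U9 stuck-at-1}.
Test 2 (x1=0, x2=1, x3=1, x4=1, x5=1): fault-free U1=1, U2=0, U3=1, U4=0, U5=1, U6=1, U7=0, U8=1, U9=0 → 0; observed 0. Eliminates U8 stuck-at-0, U9 stuck-at-1.
Test 3 (x1=0, x2=1, x3=0, x4=1, x5=1): fault-free U1=0, U2=1, U3=1, U4=0, U5=1, U6=1, U7=0, U8=1, U9=0 → 0; observed 1. Eliminates U7 stuck-at-0.
Only U1 stuck-at-1 is consistent with every test.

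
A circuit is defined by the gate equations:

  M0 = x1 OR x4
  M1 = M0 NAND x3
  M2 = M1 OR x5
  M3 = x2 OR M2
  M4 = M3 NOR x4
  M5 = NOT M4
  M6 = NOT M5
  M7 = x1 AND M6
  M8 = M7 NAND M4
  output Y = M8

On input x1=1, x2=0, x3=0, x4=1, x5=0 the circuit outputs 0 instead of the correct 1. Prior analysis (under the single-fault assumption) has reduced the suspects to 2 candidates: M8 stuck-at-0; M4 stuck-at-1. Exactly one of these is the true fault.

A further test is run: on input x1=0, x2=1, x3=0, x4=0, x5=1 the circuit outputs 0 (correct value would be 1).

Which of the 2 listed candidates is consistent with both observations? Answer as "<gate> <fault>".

M8 stuck-at-0

Evaluate each candidate on input x1=0, x2=1, x3=0, x4=0, x5=1:
  M8 stuck-at-0: M0=0, M1=1, M2=1, M3=1, M4=0, M5=1, M6=0, M7=0, M8=0 [stuck-at-0] → 0 — matches
  M4 stuck-at-1: M0=0, M1=1, M2=1, M3=1, M4=1 [stuck-at-1], M5=0, M6=1, M7=0, M8=1 → 1 — eliminated
Only M8 stuck-at-0 reproduces the observed 0.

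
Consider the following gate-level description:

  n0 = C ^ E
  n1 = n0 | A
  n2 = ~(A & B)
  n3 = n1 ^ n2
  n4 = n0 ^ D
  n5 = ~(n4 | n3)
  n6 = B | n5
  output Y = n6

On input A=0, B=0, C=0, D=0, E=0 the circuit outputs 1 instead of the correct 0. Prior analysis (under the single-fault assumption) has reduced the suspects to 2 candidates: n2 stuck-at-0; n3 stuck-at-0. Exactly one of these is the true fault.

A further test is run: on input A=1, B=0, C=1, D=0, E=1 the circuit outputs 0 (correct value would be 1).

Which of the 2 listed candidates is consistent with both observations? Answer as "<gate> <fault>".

n2 stuck-at-0

Evaluate each candidate on input A=1, B=0, C=1, D=0, E=1:
  n2 stuck-at-0: n0=0, n1=1, n2=0 [stuck-at-0], n3=1, n4=0, n5=0, n6=0 → 0 — matches
  n3 stuck-at-0: n0=0, n1=1, n2=1, n3=0 [stuck-at-0], n4=0, n5=1, n6=1 → 1 — eliminated
Only n2 stuck-at-0 reproduces the observed 0.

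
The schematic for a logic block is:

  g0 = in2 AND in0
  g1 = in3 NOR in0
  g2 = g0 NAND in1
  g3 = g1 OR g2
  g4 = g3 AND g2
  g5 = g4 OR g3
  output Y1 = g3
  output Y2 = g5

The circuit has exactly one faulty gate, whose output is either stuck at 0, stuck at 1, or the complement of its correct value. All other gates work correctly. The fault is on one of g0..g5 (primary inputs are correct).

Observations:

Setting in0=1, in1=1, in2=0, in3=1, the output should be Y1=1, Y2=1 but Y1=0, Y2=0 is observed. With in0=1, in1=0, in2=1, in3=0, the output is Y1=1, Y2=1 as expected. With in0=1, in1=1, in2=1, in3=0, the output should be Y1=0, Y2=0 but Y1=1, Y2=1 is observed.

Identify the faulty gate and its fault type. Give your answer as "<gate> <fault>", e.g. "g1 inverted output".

g0 inverted output

Fault-free values for test 1 (in0=1, in1=1, in2=0, in3=1): g0=0, g1=0, g2=1, g3=1, g4=1, g5=1, giving Y1=1, Y2=1. Observed Y1=0, Y2=0.
Test 1: faults giving observed Y1=0, Y2=0 are {g0 stuck-at-1, g0 inverted output, g2 stuck-at-0, g2 inverted output, g3 stuck-at-0, g3 inverted output}.
Test 2 (in0=1, in1=0, in2=1, in3=0): fault-free g0=1, g1=0, g2=1, g3=1, g4=1, g5=1 → Y1=1, Y2=1; observed Y1=1, Y2=1. Eliminates g2 stuck-at-0, g2 inverted output, g3 stuck-at-0, g3 inverted output.
Test 3 (in0=1, in1=1, in2=1, in3=0): fault-free g0=1, g1=0, g2=0, g3=0, g4=0, g5=0 → Y1=0, Y2=0; observed Y1=1, Y2=1. Eliminates g0 stuck-at-1.
Only g0 inverted output is consistent with every test.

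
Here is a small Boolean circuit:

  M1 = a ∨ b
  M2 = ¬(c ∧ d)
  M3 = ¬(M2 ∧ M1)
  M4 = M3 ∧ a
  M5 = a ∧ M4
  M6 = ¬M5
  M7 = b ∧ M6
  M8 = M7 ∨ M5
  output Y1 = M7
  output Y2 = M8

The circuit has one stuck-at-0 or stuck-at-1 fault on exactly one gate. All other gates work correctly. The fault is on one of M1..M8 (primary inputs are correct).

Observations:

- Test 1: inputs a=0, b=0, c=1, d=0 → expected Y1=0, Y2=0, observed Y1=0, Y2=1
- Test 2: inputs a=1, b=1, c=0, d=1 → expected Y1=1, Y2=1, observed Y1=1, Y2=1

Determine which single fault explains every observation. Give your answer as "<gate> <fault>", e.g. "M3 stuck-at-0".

M8 stuck-at-1

Fault-free values for test 1 (a=0, b=0, c=1, d=0): M1=0, M2=1, M3=1, M4=0, M5=0, M6=1, M7=0, M8=0, giving Y1=0, Y2=0. Observed Y1=0, Y2=1.
Test 1: faults giving observed Y1=0, Y2=1 are {M5 stuck-at-1, M8 stuck-at-1}.
Test 2 (a=1, b=1, c=0, d=1): fault-free M1=1, M2=1, M3=0, M4=0, M5=0, M6=1, M7=1, M8=1 → Y1=1, Y2=1; observed Y1=1, Y2=1. Eliminates M5 stuck-at-1.
Only M8 stuck-at-1 is consistent with every test.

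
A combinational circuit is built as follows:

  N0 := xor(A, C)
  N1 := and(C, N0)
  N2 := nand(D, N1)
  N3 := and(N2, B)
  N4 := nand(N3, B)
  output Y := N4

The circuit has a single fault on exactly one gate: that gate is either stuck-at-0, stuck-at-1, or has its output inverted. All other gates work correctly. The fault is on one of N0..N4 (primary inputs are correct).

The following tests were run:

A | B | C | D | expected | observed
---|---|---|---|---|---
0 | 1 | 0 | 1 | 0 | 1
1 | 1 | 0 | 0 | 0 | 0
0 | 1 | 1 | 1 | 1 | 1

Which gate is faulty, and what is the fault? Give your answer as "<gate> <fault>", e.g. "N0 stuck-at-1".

Fault-free values for test 1 (A=0, B=1, C=0, D=1): N0=0, N1=0, N2=1, N3=1, N4=0, giving Y=0. Observed 1.
Test 1: faults giving observed 1 are {N1 stuck-at-1, N1 inverted output, N2 stuck-at-0, N2 inverted output, N3 stuck-at-0, N3 inverted output, N4 stuck-at-1, N4 inverted output}.
Test 2 (A=1, B=1, C=0, D=0): fault-free N0=1, N1=0, N2=1, N3=1, N4=0 → 0; observed 0. Eliminates N2 stuck-at-0, N2 inverted output, N3 stuck-at-0, N3 inverted output, N4 stuck-at-1, N4 inverted output.
Test 3 (A=0, B=1, C=1, D=1): fault-free N0=1, N1=1, N2=0, N3=0, N4=1 → 1; observed 1. Eliminates N1 inverted output.
Only N1 stuck-at-1 is consistent with every test.

N1 stuck-at-1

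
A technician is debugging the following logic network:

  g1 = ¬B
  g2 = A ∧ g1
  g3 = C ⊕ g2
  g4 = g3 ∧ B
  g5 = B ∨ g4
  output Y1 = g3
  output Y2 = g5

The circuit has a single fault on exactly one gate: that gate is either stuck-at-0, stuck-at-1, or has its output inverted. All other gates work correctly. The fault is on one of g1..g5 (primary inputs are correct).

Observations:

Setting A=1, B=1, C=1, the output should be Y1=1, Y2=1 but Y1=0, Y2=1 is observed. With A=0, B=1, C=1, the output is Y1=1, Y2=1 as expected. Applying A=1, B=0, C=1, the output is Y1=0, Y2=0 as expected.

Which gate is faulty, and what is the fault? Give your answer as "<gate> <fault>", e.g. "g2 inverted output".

g1 stuck-at-1

Fault-free values for test 1 (A=1, B=1, C=1): g1=0, g2=0, g3=1, g4=1, g5=1, giving Y1=1, Y2=1. Observed Y1=0, Y2=1.
Test 1: faults giving observed Y1=0, Y2=1 are {g1 stuck-at-1, g1 inverted output, g2 stuck-at-1, g2 inverted output, g3 stuck-at-0, g3 inverted output}.
Test 2 (A=0, B=1, C=1): fault-free g1=0, g2=0, g3=1, g4=1, g5=1 → Y1=1, Y2=1; observed Y1=1, Y2=1. Eliminates g2 stuck-at-1, g2 inverted output, g3 stuck-at-0, g3 inverted output.
Test 3 (A=1, B=0, C=1): fault-free g1=1, g2=1, g3=0, g4=0, g5=0 → Y1=0, Y2=0; observed Y1=0, Y2=0. Eliminates g1 inverted output.
Only g1 stuck-at-1 is consistent with every test.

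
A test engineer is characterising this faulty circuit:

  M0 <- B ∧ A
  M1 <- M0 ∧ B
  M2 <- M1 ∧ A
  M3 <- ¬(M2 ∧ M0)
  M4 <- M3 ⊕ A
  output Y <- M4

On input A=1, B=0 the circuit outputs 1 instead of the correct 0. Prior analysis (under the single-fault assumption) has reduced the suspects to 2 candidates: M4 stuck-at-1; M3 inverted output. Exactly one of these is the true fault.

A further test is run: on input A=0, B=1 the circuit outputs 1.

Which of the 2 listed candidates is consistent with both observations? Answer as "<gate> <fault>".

Evaluate each candidate on input A=0, B=1:
  M4 stuck-at-1: M0=0, M1=0, M2=0, M3=1, M4=1 [stuck-at-1] → 1 — matches
  M3 inverted output: M0=0, M1=0, M2=0, M3=0 [inverted output], M4=0 → 0 — eliminated
Only M4 stuck-at-1 reproduces the observed 1.

M4 stuck-at-1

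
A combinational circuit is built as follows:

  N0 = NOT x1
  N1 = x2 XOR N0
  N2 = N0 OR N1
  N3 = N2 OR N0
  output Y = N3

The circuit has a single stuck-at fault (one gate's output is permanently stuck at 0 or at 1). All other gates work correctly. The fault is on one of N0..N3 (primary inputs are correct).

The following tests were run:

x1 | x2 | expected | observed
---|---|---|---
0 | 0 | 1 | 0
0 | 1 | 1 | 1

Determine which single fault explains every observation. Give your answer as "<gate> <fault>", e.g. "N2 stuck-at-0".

N0 stuck-at-0

Fault-free values for test 1 (x1=0, x2=0): N0=1, N1=1, N2=1, N3=1, giving Y=1. Observed 0.
Test 1: faults giving observed 0 are {N0 stuck-at-0, N3 stuck-at-0}.
Test 2 (x1=0, x2=1): fault-free N0=1, N1=0, N2=1, N3=1 → 1; observed 1. Eliminates N3 stuck-at-0.
Only N0 stuck-at-0 is consistent with every test.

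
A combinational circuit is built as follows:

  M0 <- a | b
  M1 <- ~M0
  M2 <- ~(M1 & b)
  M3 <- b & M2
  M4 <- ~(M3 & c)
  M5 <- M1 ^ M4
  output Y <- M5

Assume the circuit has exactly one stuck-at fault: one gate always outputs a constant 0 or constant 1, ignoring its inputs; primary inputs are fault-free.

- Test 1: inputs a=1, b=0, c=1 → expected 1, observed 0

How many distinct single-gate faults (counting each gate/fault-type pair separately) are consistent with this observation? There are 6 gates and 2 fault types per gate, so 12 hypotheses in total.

Fault-free: M0=1, M1=0, M2=1, M3=0, M4=1, M5=1 → 1. Observed 0.
  M0 stuck-at-0: output 0 ✓
  M0 stuck-at-1: output 1 ✗
  M1 stuck-at-0: output 1 ✗
  M1 stuck-at-1: output 0 ✓
  M2 stuck-at-0: output 1 ✗
  M2 stuck-at-1: output 1 ✗
  M3 stuck-at-0: output 1 ✗
  M3 stuck-at-1: output 0 ✓
  M4 stuck-at-0: output 0 ✓
  M4 stuck-at-1: output 1 ✗
  M5 stuck-at-0: output 0 ✓
  M5 stuck-at-1: output 1 ✗
Consistent faults: {M0 stuck-at-0, M1 stuck-at-1, M3 stuck-at-1, M4 stuck-at-0, M5 stuck-at-0} — 5 in all.

5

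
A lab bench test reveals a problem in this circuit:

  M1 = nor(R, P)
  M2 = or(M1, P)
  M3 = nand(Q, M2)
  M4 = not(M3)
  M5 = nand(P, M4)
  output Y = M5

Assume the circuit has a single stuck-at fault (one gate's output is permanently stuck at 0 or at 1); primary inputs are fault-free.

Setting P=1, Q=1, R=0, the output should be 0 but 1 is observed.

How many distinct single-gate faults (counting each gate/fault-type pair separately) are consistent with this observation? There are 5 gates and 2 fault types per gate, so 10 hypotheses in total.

4

Fault-free: M1=0, M2=1, M3=0, M4=1, M5=0 → 0. Observed 1.
  M1 stuck-at-0: output 0 ✗
  M1 stuck-at-1: output 0 ✗
  M2 stuck-at-0: output 1 ✓
  M2 stuck-at-1: output 0 ✗
  M3 stuck-at-0: output 0 ✗
  M3 stuck-at-1: output 1 ✓
  M4 stuck-at-0: output 1 ✓
  M4 stuck-at-1: output 0 ✗
  M5 stuck-at-0: output 0 ✗
  M5 stuck-at-1: output 1 ✓
Consistent faults: {M2 stuck-at-0, M3 stuck-at-1, M4 stuck-at-0, M5 stuck-at-1} — 4 in all.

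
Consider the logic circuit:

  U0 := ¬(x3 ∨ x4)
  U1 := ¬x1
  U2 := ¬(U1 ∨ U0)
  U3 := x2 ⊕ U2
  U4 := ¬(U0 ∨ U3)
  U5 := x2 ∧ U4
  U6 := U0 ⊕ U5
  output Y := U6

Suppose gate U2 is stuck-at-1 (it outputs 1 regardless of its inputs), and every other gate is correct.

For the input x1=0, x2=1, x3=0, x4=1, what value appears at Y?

Propagate with U2 forced: U0=0, U1=1, U2=1 [stuck-at-1], U3=0, U4=1, U5=1, U6=1.
So Y = 1. (Without the fault it would be 0.)

1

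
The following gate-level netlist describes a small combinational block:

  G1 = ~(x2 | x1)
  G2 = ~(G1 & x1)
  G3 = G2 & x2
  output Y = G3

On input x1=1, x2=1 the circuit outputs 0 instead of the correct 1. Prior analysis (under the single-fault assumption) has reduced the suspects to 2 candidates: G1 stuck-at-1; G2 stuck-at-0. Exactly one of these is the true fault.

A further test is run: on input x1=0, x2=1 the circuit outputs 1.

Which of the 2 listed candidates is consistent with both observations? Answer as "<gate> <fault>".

Evaluate each candidate on input x1=0, x2=1:
  G1 stuck-at-1: G1=1 [stuck-at-1], G2=1, G3=1 → 1 — matches
  G2 stuck-at-0: G1=0, G2=0 [stuck-at-0], G3=0 → 0 — eliminated
Only G1 stuck-at-1 reproduces the observed 1.

G1 stuck-at-1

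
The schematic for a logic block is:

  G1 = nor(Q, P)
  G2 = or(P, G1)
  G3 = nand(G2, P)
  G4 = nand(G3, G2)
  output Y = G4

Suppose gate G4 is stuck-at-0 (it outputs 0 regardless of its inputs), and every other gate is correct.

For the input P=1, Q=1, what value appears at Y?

Propagate with G4 forced: G1=0, G2=1, G3=0, G4=0 [stuck-at-0].
So Y = 0. (Without the fault it would be 1.)

0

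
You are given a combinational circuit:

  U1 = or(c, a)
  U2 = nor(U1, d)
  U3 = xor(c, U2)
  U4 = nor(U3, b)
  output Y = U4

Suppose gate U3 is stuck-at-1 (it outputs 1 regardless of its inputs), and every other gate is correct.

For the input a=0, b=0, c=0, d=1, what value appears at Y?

Propagate with U3 forced: U1=0, U2=0, U3=1 [stuck-at-1], U4=0.
So Y = 0. (Without the fault it would be 1.)

0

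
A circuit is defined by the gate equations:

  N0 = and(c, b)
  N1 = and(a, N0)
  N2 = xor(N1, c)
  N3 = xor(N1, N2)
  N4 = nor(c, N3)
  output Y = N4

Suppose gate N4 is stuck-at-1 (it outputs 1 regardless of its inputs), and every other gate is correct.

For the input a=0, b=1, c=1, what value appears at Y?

1

Propagate with N4 forced: N0=1, N1=0, N2=1, N3=1, N4=1 [stuck-at-1].
So Y = 1. (Without the fault it would be 0.)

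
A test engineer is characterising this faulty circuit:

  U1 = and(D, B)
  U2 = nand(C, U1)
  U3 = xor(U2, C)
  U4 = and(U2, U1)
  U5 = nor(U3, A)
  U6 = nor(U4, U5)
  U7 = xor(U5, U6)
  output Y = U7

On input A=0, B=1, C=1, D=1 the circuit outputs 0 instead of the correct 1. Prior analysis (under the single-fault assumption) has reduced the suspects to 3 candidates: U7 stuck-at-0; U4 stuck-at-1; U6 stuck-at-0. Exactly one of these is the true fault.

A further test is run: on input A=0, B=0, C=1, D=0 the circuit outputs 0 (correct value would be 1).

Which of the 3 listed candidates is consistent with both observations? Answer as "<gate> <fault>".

U7 stuck-at-0

Evaluate each candidate on input A=0, B=0, C=1, D=0:
  U7 stuck-at-0: U1=0, U2=1, U3=0, U4=0, U5=1, U6=0, U7=0 [stuck-at-0] → 0 — matches
  U4 stuck-at-1: U1=0, U2=1, U3=0, U4=1 [stuck-at-1], U5=1, U6=0, U7=1 → 1 — eliminated
  U6 stuck-at-0: U1=0, U2=1, U3=0, U4=0, U5=1, U6=0 [stuck-at-0], U7=1 → 1 — eliminated
Only U7 stuck-at-0 reproduces the observed 0.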